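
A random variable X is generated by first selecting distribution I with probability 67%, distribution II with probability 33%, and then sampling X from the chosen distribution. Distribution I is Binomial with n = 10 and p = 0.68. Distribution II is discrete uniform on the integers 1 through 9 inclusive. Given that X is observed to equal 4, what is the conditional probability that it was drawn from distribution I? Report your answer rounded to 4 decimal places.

0.4684

Likelihoods P(X=4 | ·): I: 0.048212; II: 0.111111.
Posterior ∝ prior × likelihood. Numerator for I: 0.67·0.048212 = 0.032302.
Normalizing constant: 0.67·0.048212 + 0.33·0.111111 = 0.0689687.
P(I | observation) = 0.032302 / 0.0689687 = 0.468358.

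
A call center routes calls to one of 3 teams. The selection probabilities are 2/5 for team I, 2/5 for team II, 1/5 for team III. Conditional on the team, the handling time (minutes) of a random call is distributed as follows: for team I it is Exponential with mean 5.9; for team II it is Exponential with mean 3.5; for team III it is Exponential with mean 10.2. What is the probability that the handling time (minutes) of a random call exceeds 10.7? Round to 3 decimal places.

0.154

Conditional on each team, P(X > 10.7): I: 0.163073; II: 0.0470219; III: 0.350281.
By total probability, P(X > 10.7) = 0.4·0.163073 + 0.4·0.0470219 + 0.2·0.350281 = 0.154094.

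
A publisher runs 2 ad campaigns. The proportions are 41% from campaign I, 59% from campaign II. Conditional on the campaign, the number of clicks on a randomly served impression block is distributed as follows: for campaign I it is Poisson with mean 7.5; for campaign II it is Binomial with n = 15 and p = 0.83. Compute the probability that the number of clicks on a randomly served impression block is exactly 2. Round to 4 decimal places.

Conditional on each campaign, P(X = 2): I: 0.0155555; II: 7.16443e-09.
By total probability, P(X = 2) = 0.41·0.0155555 + 0.59·7.16443e-09 = 0.00637776.

0.0064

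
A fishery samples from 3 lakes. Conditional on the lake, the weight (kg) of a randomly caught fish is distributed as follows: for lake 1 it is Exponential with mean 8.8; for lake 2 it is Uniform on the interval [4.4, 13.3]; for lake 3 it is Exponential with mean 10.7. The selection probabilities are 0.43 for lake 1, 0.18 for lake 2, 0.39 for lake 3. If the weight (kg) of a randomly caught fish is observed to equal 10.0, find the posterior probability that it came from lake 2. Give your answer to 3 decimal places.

0.403

Likelihoods f(10.0 | ·): 1: 0.0364755; 2: 0.11236; 3: 0.0367057.
Posterior ∝ prior × likelihood. Numerator for 2: 0.18·0.11236 = 0.0202247.
Normalizing constant: 0.43·0.0364755 + 0.18·0.11236 + 0.39·0.0367057 = 0.0502244.
P(2 | observation) = 0.0202247 / 0.0502244 = 0.402687.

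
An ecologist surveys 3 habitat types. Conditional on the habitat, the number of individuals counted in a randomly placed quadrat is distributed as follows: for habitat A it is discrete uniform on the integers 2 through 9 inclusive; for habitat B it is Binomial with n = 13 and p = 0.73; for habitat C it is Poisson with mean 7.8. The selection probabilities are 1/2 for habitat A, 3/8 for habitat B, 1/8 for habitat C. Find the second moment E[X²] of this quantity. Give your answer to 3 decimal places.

61.063

For each component E[X²] = Var + (mean)², giving A: 35.5; B: 92.6224; C: 68.64.
Overall E[X²] = 0.5·35.5 + 0.375·92.6224 + 0.125·68.64 = 61.0634.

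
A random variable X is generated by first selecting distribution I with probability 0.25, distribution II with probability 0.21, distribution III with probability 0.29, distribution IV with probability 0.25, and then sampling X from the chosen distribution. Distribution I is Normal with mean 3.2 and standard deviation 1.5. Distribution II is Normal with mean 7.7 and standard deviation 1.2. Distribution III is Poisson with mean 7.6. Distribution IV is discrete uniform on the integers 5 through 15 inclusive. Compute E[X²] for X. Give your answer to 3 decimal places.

62.330

For each component E[X²] = Var + (mean)², giving I: 12.49; II: 60.73; III: 65.36; IV: 110.
Overall E[X²] = 0.25·12.49 + 0.21·60.73 + 0.29·65.36 + 0.25·110 = 62.3302.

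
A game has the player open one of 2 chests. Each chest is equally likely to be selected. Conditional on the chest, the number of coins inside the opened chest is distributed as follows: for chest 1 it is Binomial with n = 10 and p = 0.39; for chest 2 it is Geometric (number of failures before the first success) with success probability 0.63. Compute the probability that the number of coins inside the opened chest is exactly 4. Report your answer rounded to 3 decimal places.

Conditional on each chest, P(X = 4): 1: 0.250298; 2: 0.0118072.
By total probability, P(X = 4) = 0.5·0.250298 + 0.5·0.0118072 = 0.131052.

0.131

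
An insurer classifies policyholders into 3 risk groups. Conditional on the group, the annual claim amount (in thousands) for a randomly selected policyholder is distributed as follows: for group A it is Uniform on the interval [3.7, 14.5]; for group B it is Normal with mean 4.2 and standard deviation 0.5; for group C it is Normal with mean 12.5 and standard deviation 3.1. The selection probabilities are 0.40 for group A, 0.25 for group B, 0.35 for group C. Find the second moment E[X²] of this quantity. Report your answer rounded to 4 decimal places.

99.5355

For each component E[X²] = Var + (mean)², giving A: 92.53; B: 17.89; C: 165.86.
Overall E[X²] = 0.4·92.53 + 0.25·17.89 + 0.35·165.86 = 99.5355.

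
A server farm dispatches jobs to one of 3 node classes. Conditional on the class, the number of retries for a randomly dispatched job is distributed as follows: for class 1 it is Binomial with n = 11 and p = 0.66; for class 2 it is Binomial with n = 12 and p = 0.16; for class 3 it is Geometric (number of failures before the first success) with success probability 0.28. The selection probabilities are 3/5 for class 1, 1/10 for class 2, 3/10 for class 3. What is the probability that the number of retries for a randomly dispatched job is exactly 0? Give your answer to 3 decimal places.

Conditional on each class, P(X = 0): 1: 7.01888e-06; 2: 0.12341; 3: 0.28.
By total probability, P(X = 0) = 0.6·7.01888e-06 + 0.1·0.12341 + 0.3·0.28 = 0.0963452.

0.096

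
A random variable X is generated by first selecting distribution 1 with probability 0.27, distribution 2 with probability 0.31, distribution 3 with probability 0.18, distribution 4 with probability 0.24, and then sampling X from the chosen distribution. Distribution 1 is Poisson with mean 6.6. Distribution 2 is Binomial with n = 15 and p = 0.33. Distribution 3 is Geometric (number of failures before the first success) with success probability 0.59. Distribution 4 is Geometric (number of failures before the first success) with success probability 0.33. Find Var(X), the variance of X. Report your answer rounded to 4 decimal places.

Per component, 1: μ=6.6, E[X²]=50.16; 2: μ=4.95, E[X²]=27.819; 3: μ=0.694915, E[X²]=1.66073; 4: μ=2.0303, E[X²]=10.2746.
E[X] = 0.27·6.6 + 0.31·4.95 + 0.18·0.694915 + 0.24·2.0303 = 3.92886.
E[X²] = 0.27·50.16 + 0.31·27.819 + 0.18·1.66073 + 0.24·10.2746 = 24.9319.
Var(X) = E[X²] − (E[X])² = 24.9319 − 15.4359 = 9.496.

9.4960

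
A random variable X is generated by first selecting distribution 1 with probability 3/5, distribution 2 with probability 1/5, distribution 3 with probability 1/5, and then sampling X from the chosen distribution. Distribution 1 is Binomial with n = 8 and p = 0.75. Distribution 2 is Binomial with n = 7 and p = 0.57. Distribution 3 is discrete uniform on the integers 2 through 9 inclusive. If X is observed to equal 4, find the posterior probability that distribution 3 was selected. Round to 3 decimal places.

Likelihoods P(X=4 | ·): 1: 0.0865173; 2: 0.293747; 3: 0.125.
Posterior ∝ prior × likelihood. Numerator for 3: 0.2·0.125 = 0.025.
Normalizing constant: 0.6·0.0865173 + 0.2·0.293747 + 0.2·0.125 = 0.13566.
P(3 | observation) = 0.025 / 0.13566 = 0.184285.

0.184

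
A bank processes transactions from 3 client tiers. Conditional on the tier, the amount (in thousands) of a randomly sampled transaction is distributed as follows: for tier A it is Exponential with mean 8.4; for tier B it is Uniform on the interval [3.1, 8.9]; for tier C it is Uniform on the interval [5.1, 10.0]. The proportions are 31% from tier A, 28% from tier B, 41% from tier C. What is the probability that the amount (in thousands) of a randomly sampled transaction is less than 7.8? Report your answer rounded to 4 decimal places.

0.6403

Conditional on each tier, P(X < 7.8): A: 0.604882; B: 0.810345; C: 0.55102.
By total probability, P(X < 7.8) = 0.31·0.604882 + 0.28·0.810345 + 0.41·0.55102 = 0.640328.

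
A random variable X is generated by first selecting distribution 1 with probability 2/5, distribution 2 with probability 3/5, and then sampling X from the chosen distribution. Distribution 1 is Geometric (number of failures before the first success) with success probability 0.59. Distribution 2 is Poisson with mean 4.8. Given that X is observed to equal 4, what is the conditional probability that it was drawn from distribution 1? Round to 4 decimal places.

0.0575

Likelihoods P(X=4 | ·): 1: 0.016672; 2: 0.182029.
Posterior ∝ prior × likelihood. Numerator for 1: 0.4·0.016672 = 0.0066688.
Normalizing constant: 0.4·0.016672 + 0.6·0.182029 = 0.115886.
P(1 | observation) = 0.0066688 / 0.115886 = 0.0575461.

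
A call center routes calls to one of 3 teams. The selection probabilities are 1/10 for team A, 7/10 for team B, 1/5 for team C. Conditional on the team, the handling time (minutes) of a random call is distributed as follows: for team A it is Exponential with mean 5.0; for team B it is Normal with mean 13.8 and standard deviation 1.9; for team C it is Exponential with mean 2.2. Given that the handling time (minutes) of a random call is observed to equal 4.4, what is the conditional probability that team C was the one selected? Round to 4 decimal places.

Likelihoods f(4.4 | ·): A: 0.0829566; B: 1.01663e-06; C: 0.061516.
Posterior ∝ prior × likelihood. Numerator for C: 0.2·0.061516 = 0.0123032.
Normalizing constant: 0.1·0.0829566 + 0.7·1.01663e-06 + 0.2·0.061516 = 0.0205996.
P(C | observation) = 0.0123032 / 0.0205996 = 0.597255.

0.5973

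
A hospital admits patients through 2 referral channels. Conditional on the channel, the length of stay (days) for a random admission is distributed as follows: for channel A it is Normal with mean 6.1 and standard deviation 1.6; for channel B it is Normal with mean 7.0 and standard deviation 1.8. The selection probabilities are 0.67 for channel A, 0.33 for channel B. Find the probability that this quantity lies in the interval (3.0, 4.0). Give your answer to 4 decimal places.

0.0572

Conditional on each channel, P(3.0 < X < 4.0): A: 0.0683336; B: 0.0346562.
By total probability, P(3.0 < X < 4.0) = 0.67·0.0683336 + 0.33·0.0346562 = 0.0572201.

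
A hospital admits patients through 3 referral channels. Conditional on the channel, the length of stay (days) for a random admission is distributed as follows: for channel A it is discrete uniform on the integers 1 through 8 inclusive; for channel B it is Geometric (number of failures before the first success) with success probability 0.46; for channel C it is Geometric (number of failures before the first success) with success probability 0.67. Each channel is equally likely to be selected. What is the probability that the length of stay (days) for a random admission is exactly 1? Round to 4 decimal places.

Conditional on each channel, P(X = 1): A: 0.125; B: 0.2484; C: 0.2211.
By total probability, P(X = 1) = 0.333333·0.125 + 0.333333·0.2484 + 0.333333·0.2211 = 0.198167.

0.1982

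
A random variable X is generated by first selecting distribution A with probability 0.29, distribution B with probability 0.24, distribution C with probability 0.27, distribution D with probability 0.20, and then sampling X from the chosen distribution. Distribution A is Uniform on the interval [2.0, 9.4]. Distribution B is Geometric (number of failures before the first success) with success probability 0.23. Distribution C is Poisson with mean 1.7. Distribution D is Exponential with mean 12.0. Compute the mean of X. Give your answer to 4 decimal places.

Component means — A: 5.7; B: 3.34783; C: 1.7; D: 12.
E[X] = 0.29·5.7 + 0.24·3.34783 + 0.27·1.7 + 0.2·12 = 5.31548.

5.3155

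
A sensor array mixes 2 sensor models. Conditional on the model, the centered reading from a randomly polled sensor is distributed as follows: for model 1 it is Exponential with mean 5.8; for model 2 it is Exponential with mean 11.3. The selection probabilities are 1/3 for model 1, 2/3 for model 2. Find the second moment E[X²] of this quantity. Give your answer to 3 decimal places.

For each component E[X²] = Var + (mean)², giving 1: 67.28; 2: 255.38.
Overall E[X²] = 0.333333·67.28 + 0.666667·255.38 = 192.68.

192.680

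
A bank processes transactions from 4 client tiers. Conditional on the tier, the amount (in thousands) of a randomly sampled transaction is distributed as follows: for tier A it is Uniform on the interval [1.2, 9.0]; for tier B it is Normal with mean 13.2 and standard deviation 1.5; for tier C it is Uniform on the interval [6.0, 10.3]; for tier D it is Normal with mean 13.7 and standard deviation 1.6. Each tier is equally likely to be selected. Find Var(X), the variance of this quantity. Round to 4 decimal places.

15.6944

Per component, A: μ=5.1, E[X²]=31.08; B: μ=13.2, E[X²]=176.49; C: μ=8.15, E[X²]=67.9633; D: μ=13.7, E[X²]=190.25.
E[X] = 0.25·5.1 + 0.25·13.2 + 0.25·8.15 + 0.25·13.7 = 10.0375.
E[X²] = 0.25·31.08 + 0.25·176.49 + 0.25·67.9633 + 0.25·190.25 = 116.446.
Var(X) = E[X²] − (E[X])² = 116.446 − 100.751 = 15.6944.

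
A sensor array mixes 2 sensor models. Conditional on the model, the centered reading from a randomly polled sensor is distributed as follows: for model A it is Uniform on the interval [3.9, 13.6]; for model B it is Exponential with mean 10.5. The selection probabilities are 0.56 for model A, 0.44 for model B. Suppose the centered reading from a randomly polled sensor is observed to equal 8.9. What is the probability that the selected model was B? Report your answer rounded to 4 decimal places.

Likelihoods f(8.9 | ·): A: 0.103093; B: 0.0408032.
Posterior ∝ prior × likelihood. Numerator for B: 0.44·0.0408032 = 0.0179534.
Normalizing constant: 0.56·0.103093 + 0.44·0.0408032 = 0.0756854.
P(B | observation) = 0.0179534 / 0.0756854 = 0.237211.

0.2372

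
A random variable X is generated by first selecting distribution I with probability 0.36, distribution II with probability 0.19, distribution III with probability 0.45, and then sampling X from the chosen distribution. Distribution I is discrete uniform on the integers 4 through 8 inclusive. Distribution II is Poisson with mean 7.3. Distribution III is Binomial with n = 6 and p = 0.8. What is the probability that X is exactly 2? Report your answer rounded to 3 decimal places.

0.010

Conditional on each component, P(X = 2): I: 0; II: 0.0179997; III: 0.01536.
By total probability, P(X = 2) = 0.36·0 + 0.19·0.0179997 + 0.45·0.01536 = 0.0103319.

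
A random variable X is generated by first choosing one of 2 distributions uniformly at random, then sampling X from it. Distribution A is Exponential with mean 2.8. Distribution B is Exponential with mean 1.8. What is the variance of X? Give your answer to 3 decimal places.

Per component, A: μ=2.8, E[X²]=15.68; B: μ=1.8, E[X²]=6.48.
E[X] = 0.5·2.8 + 0.5·1.8 = 2.3.
E[X²] = 0.5·15.68 + 0.5·6.48 = 11.08.
Var(X) = E[X²] − (E[X])² = 11.08 − 5.29 = 5.79.

5.790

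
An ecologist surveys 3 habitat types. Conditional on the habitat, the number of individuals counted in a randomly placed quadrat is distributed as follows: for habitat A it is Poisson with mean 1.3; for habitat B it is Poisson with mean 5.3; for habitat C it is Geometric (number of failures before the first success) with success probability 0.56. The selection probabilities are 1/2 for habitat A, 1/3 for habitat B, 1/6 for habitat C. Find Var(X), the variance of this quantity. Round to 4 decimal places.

6.4714

Per component, A: μ=1.3, E[X²]=2.99; B: μ=5.3, E[X²]=33.39; C: μ=0.785714, E[X²]=2.02041.
E[X] = 0.5·1.3 + 0.333333·5.3 + 0.166667·0.785714 = 2.54762.
E[X²] = 0.5·2.99 + 0.333333·33.39 + 0.166667·2.02041 = 12.9617.
Var(X) = E[X²] − (E[X])² = 12.9617 − 6.49036 = 6.47137.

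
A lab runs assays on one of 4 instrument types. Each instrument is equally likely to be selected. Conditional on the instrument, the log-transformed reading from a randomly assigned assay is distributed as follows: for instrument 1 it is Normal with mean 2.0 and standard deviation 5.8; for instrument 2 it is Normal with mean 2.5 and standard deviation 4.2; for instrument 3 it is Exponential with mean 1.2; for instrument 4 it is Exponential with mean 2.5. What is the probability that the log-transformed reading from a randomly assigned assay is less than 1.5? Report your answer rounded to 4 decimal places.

Conditional on each instrument, P(X < 1.5): 1: 0.465651; 2: 0.405904; 3: 0.713495; 4: 0.451188.
By total probability, P(X < 1.5) = 0.25·0.465651 + 0.25·0.405904 + 0.25·0.713495 + 0.25·0.451188 = 0.50906.

0.5091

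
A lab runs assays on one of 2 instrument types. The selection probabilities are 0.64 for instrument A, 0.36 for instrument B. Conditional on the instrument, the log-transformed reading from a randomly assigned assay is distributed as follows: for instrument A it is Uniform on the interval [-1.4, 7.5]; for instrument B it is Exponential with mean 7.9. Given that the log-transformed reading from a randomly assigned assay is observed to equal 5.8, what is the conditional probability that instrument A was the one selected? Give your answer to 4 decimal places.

0.7668

Likelihoods f(5.8 | ·): A: 0.11236; B: 0.0607469.
Posterior ∝ prior × likelihood. Numerator for A: 0.64·0.11236 = 0.0719101.
Normalizing constant: 0.64·0.11236 + 0.36·0.0607469 = 0.093779.
P(A | observation) = 0.0719101 / 0.093779 = 0.766804.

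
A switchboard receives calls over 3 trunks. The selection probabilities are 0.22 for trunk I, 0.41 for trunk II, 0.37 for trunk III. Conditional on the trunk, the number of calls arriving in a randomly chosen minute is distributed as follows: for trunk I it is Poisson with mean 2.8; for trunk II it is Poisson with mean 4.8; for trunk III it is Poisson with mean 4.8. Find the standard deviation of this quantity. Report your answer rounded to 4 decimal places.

Per component, I: μ=2.8, E[X²]=10.64; II: μ=4.8, E[X²]=27.84; III: μ=4.8, E[X²]=27.84.
E[X] = 0.22·2.8 + 0.41·4.8 + 0.37·4.8 = 4.36.
E[X²] = 0.22·10.64 + 0.41·27.84 + 0.37·27.84 = 24.056.
Var(X) = E[X²] − (E[X])² = 24.056 − 19.0096 = 5.0464.
SD(X) = √5.0464 = 2.24642.

2.2464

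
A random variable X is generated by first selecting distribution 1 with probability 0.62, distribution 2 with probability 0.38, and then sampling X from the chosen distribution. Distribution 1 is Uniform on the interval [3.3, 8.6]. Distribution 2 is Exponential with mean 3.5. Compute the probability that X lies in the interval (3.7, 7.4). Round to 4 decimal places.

0.5190

Conditional on each component, P(3.7 < X < 7.4): 1: 0.698113; 2: 0.226728.
By total probability, P(3.7 < X < 7.4) = 0.62·0.698113 + 0.38·0.226728 = 0.518987.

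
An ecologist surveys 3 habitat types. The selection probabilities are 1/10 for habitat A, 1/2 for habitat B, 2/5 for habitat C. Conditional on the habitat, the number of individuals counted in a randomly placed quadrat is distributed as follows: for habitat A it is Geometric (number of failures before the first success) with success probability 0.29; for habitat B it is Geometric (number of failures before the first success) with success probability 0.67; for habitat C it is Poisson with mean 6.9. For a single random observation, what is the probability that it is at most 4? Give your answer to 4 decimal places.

Conditional on each habitat, P(X ≤ 4): A: 0.819577; B: 0.996086; C: 0.182311.
By total probability, P(X ≤ 4) = 0.1·0.819577 + 0.5·0.996086 + 0.4·0.182311 = 0.652925.

0.6529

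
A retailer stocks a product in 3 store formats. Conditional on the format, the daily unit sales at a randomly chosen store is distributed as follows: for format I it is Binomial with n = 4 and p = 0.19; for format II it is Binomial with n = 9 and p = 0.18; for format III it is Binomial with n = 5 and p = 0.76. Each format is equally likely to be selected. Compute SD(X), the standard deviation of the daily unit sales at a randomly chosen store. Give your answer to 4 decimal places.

Per component, I: μ=0.76, E[X²]=1.1932; II: μ=1.62, E[X²]=3.9528; III: μ=3.8, E[X²]=15.352.
E[X] = 0.333333·0.76 + 0.333333·1.62 + 0.333333·3.8 = 2.06.
E[X²] = 0.333333·1.1932 + 0.333333·3.9528 + 0.333333·15.352 = 6.83267.
Var(X) = E[X²] − (E[X])² = 6.83267 − 4.2436 = 2.58907.
SD(X) = √2.58907 = 1.60906.

1.6091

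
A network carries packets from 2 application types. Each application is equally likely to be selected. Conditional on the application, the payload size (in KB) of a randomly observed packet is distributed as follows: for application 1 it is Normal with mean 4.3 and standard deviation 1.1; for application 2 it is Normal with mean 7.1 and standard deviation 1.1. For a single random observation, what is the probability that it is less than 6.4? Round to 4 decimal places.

Conditional on each application, P(X < 6.4): 1: 0.971875; 2: 0.26227.
By total probability, P(X < 6.4) = 0.5·0.971875 + 0.5·0.26227 = 0.617072.

0.6171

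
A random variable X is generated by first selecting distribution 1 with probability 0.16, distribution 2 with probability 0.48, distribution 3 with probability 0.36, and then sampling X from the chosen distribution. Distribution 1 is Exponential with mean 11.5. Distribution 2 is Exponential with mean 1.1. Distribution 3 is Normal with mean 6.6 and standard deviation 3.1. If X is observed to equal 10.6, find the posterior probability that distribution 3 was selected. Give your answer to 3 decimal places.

Likelihoods f(10.6 | ·): 1: 0.0345936; 2: 5.93728e-05; 3: 0.0559774.
Posterior ∝ prior × likelihood. Numerator for 3: 0.36·0.0559774 = 0.0201519.
Normalizing constant: 0.16·0.0345936 + 0.48·5.93728e-05 + 0.36·0.0559774 = 0.0257153.
P(3 | observation) = 0.0201519 / 0.0257153 = 0.783652.

0.784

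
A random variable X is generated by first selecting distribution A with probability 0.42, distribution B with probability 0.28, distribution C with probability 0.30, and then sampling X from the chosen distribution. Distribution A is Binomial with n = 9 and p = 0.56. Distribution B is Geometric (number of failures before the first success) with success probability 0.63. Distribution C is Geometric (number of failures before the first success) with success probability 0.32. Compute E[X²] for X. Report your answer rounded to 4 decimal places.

15.3045

For each component E[X²] = Var + (mean)², giving A: 27.6192; B: 1.27715; C: 11.1562.
Overall E[X²] = 0.42·27.6192 + 0.28·1.27715 + 0.3·11.1562 = 15.3045.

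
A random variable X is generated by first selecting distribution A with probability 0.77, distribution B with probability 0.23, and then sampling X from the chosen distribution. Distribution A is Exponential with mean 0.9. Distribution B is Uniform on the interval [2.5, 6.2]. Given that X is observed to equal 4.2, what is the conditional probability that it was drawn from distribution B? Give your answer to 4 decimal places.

0.8854

Likelihoods f(4.2 | ·): A: 0.0104484; B: 0.27027.
Posterior ∝ prior × likelihood. Numerator for B: 0.23·0.27027 = 0.0621622.
Normalizing constant: 0.77·0.0104484 + 0.23·0.27027 = 0.0702074.
P(B | observation) = 0.0621622 / 0.0702074 = 0.885407.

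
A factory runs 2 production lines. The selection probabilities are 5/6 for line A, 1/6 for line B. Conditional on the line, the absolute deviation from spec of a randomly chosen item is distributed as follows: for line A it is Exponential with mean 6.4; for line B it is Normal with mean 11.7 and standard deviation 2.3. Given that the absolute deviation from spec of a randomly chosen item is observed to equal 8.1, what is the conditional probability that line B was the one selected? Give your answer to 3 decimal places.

0.188

Likelihoods f(8.1 | ·): A: 0.0440723; B: 0.0509556.
Posterior ∝ prior × likelihood. Numerator for B: 0.166667·0.0509556 = 0.0084926.
Normalizing constant: 0.833333·0.0440723 + 0.166667·0.0509556 = 0.0452195.
P(B | observation) = 0.0084926 / 0.0452195 = 0.187808.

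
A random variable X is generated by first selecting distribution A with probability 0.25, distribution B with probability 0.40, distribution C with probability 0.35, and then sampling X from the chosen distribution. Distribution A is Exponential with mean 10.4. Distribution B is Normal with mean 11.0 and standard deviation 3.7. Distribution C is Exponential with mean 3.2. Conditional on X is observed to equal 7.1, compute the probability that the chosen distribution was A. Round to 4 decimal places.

0.2490

Likelihoods f(7.1 | ·): A: 0.0485822; B: 0.0618659; C: 0.0339828.
Posterior ∝ prior × likelihood. Numerator for A: 0.25·0.0485822 = 0.0121455.
Normalizing constant: 0.25·0.0485822 + 0.4·0.0618659 + 0.35·0.0339828 = 0.0487859.
P(A | observation) = 0.0121455 / 0.0487859 = 0.248956.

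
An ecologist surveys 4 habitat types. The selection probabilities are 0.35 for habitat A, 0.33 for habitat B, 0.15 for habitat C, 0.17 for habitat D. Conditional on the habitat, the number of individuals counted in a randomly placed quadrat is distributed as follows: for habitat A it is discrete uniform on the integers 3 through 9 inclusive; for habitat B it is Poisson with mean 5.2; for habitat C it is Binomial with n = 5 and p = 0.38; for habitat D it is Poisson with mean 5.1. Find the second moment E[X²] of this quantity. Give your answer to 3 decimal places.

For each component E[X²] = Var + (mean)², giving A: 40; B: 32.24; C: 4.788; D: 31.11.
Overall E[X²] = 0.35·40 + 0.33·32.24 + 0.15·4.788 + 0.17·31.11 = 30.6461.

30.646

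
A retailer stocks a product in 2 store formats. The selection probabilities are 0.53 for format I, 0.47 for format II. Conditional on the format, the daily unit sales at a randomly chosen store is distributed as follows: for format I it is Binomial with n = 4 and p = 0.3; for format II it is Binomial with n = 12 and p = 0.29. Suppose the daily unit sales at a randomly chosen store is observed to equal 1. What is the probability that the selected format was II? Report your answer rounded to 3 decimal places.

Likelihoods P(X=1 | ·): I: 0.4116; II: 0.0804306.
Posterior ∝ prior × likelihood. Numerator for II: 0.47·0.0804306 = 0.0378024.
Normalizing constant: 0.53·0.4116 + 0.47·0.0804306 = 0.25595.
P(II | observation) = 0.0378024 / 0.25595 = 0.147694.

0.148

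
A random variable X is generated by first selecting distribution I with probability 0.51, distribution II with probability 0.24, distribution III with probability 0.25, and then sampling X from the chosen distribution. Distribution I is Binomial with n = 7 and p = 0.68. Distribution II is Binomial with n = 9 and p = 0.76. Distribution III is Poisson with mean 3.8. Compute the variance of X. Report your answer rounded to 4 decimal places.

Per component, I: μ=4.76, E[X²]=24.1808; II: μ=6.84, E[X²]=48.4272; III: μ=3.8, E[X²]=18.24.
E[X] = 0.51·4.76 + 0.24·6.84 + 0.25·3.8 = 5.0192.
E[X²] = 0.51·24.1808 + 0.24·48.4272 + 0.25·18.24 = 28.5147.
Var(X) = E[X²] − (E[X])² = 28.5147 − 25.1924 = 3.32237.

3.3224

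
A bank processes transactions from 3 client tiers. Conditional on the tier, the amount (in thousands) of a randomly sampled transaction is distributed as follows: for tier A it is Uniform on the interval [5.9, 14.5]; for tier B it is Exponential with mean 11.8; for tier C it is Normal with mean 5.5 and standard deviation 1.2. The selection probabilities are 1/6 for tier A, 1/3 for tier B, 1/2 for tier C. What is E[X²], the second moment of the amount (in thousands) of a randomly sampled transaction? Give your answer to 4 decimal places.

For each component E[X²] = Var + (mean)², giving A: 110.203; B: 278.48; C: 31.69.
Overall E[X²] = 0.166667·110.203 + 0.333333·278.48 + 0.5·31.69 = 127.039.

127.0389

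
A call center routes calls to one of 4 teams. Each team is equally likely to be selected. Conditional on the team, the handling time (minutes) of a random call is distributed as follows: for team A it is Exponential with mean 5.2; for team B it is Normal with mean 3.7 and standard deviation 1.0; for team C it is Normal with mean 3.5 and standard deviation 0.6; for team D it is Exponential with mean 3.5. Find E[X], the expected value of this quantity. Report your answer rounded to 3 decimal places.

3.975

Component means — A: 5.2; B: 3.7; C: 3.5; D: 3.5.
E[X] = 0.25·5.2 + 0.25·3.7 + 0.25·3.5 + 0.25·3.5 = 3.975.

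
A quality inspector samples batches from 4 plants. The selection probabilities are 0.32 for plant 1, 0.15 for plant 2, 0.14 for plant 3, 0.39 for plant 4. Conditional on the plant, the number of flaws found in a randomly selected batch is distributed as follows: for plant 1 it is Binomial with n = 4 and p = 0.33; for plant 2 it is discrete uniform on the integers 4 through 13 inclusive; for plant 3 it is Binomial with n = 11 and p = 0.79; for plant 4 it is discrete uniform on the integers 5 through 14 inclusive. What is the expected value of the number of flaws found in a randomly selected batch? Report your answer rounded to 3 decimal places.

6.619

Component means — 1: 1.32; 2: 8.5; 3: 8.69; 4: 9.5.
E[X] = 0.32·1.32 + 0.15·8.5 + 0.14·8.69 + 0.39·9.5 = 6.619.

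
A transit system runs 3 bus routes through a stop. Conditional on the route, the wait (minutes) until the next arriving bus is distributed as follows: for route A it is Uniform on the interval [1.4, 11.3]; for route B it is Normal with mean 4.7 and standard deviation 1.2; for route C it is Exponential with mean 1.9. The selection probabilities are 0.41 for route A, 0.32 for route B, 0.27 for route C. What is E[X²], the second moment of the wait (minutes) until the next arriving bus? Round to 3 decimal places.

For each component E[X²] = Var + (mean)², giving A: 48.49; B: 23.53; C: 7.22.
Overall E[X²] = 0.41·48.49 + 0.32·23.53 + 0.27·7.22 = 29.3599.

29.360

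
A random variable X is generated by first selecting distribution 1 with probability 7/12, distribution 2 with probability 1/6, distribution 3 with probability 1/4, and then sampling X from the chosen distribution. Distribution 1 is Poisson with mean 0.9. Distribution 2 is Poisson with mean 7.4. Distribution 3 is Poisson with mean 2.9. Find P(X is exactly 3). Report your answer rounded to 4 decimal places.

Conditional on each component, P(X = 3): 1: 0.0493982; 2: 0.0412824; 3: 0.22366.
By total probability, P(X = 3) = 0.583333·0.0493982 + 0.166667·0.0412824 + 0.25·0.22366 = 0.0916111.

0.0916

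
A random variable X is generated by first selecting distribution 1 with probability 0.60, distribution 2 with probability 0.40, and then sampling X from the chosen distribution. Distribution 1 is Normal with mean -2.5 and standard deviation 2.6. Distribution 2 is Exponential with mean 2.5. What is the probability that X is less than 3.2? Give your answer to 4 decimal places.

Conditional on each component, P(X < 3.2): 1: 0.985821; 2: 0.721963.
By total probability, P(X < 3.2) = 0.6·0.985821 + 0.4·0.721963 = 0.880278.

0.8803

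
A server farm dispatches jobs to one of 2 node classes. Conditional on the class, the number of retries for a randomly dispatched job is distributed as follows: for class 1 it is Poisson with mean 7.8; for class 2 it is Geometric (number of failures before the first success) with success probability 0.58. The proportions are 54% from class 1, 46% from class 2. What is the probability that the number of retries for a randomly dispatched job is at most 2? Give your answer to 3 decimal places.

Conditional on each class, P(X ≤ 2): 1: 0.0160698; 2: 0.925912.
By total probability, P(X ≤ 2) = 0.54·0.0160698 + 0.46·0.925912 = 0.434597.

0.435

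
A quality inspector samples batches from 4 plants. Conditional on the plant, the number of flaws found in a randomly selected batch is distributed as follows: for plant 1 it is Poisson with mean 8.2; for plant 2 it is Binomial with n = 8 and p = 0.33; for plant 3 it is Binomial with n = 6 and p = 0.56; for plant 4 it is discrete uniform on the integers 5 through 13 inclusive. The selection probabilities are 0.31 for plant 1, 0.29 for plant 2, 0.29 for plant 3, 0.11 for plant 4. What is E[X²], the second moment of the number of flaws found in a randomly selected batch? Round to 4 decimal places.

39.2666

For each component E[X²] = Var + (mean)², giving 1: 75.44; 2: 8.7384; 3: 12.768; 4: 87.6667.
Overall E[X²] = 0.31·75.44 + 0.29·8.7384 + 0.29·12.768 + 0.11·87.6667 = 39.2666.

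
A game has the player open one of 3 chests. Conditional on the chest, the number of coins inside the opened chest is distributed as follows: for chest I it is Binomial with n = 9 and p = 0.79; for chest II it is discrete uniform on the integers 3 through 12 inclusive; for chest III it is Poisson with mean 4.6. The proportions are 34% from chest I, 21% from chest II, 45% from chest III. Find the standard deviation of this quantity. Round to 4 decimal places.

2.4657

Per component, I: μ=7.11, E[X²]=52.0452; II: μ=7.5, E[X²]=64.5; III: μ=4.6, E[X²]=25.76.
E[X] = 0.34·7.11 + 0.21·7.5 + 0.45·4.6 = 6.0624.
E[X²] = 0.34·52.0452 + 0.21·64.5 + 0.45·25.76 = 42.8324.
Var(X) = E[X²] − (E[X])² = 42.8324 − 36.7527 = 6.07967.
SD(X) = √6.07967 = 2.4657.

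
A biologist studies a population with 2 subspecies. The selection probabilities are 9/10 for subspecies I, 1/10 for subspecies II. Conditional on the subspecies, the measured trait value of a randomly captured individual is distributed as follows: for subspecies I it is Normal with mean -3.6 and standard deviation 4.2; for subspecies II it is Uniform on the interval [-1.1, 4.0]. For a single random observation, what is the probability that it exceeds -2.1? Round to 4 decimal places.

Conditional on each subspecies, P(X > -2.1): I: 0.360492; II: 1.
By total probability, P(X > -2.1) = 0.9·0.360492 + 0.1·1 = 0.424443.

0.4244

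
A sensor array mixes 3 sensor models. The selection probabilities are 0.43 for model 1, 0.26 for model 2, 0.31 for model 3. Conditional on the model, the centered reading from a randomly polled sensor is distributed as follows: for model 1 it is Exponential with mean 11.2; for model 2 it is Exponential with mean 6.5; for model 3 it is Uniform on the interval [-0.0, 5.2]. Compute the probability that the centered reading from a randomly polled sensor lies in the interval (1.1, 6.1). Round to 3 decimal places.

0.503

Conditional on each model, P(1.1 < X < 6.1): 1: 0.326406; 2: 0.453085; 3: 0.788462.
By total probability, P(1.1 < X < 6.1) = 0.43·0.326406 + 0.26·0.453085 + 0.31·0.788462 = 0.50258.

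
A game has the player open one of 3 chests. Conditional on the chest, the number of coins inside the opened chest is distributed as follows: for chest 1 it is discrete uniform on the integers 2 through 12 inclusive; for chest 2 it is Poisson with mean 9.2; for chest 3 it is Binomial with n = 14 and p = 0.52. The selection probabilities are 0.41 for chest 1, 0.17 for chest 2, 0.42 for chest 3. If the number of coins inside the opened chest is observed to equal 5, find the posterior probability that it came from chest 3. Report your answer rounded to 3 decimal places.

Likelihoods P(X=5 | ·): 1: 0.0909091; 2: 0.0554943; 3: 0.102956.
Posterior ∝ prior × likelihood. Numerator for 3: 0.42·0.102956 = 0.0432415.
Normalizing constant: 0.41·0.0909091 + 0.17·0.0554943 + 0.42·0.102956 = 0.0899483.
P(3 | observation) = 0.0432415 / 0.0899483 = 0.480738.

0.481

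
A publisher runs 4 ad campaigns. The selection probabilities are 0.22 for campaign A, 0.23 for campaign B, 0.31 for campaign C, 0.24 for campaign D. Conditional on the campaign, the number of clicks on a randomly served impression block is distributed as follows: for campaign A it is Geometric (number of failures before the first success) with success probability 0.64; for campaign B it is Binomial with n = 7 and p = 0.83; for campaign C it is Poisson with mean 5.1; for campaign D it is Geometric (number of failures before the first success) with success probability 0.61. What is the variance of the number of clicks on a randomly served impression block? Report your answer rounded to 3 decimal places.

8.043

Per component, A: μ=0.5625, E[X²]=1.19531; B: μ=5.81, E[X²]=34.7438; C: μ=5.1, E[X²]=31.11; D: μ=0.639344, E[X²]=1.45687.
E[X] = 0.22·0.5625 + 0.23·5.81 + 0.31·5.1 + 0.24·0.639344 = 3.19449.
E[X²] = 0.22·1.19531 + 0.23·34.7438 + 0.31·31.11 + 0.24·1.45687 = 18.2478.
Var(X) = E[X²] − (E[X])² = 18.2478 − 10.2048 = 8.04301.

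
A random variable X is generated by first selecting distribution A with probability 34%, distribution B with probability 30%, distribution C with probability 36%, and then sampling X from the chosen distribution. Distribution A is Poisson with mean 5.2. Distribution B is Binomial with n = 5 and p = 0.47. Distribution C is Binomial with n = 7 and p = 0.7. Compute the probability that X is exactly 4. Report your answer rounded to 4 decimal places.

Conditional on each component, P(X = 4): A: 0.168063; B: 0.129312; C: 0.226895.
By total probability, P(X = 4) = 0.34·0.168063 + 0.3·0.129312 + 0.36·0.226895 = 0.177617.

0.1776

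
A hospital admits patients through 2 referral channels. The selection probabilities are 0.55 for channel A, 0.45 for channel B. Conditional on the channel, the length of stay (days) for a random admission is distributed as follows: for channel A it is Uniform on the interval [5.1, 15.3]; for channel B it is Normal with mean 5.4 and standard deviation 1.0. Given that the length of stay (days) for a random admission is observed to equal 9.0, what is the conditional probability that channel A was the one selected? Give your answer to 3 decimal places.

Likelihoods f(9.0 | ·): A: 0.0980392; B: 0.000611902.
Posterior ∝ prior × likelihood. Numerator for A: 0.55·0.0980392 = 0.0539216.
Normalizing constant: 0.55·0.0980392 + 0.45·0.000611902 = 0.0541969.
P(A | observation) = 0.0539216 / 0.0541969 = 0.994919.

0.995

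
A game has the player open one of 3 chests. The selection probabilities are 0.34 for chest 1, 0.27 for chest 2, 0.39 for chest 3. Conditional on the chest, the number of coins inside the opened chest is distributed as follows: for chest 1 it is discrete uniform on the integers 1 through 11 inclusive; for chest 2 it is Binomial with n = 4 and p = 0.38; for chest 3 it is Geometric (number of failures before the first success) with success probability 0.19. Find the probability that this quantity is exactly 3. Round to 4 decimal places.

Conditional on each chest, P(X = 3): 1: 0.0909091; 2: 0.136083; 3: 0.100974.
By total probability, P(X = 3) = 0.34·0.0909091 + 0.27·0.136083 + 0.39·0.100974 = 0.107031.

0.1070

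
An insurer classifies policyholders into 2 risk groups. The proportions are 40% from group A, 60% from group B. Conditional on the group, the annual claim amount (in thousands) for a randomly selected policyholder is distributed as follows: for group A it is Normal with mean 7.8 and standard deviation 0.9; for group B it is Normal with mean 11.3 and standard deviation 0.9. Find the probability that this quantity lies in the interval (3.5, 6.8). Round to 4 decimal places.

Conditional on each group, P(3.5 < X < 6.8): A: 0.133259; B: 2.86652e-07.
By total probability, P(3.5 < X < 6.8) = 0.4·0.133259 + 0.6·2.86652e-07 = 0.0533039.

0.0533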